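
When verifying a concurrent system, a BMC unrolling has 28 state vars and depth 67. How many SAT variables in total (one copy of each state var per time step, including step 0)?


BMC unrolls to depth k, creating one copy of each state var for steps 0..k.
Step count = 67 + 1 = 68 (steps 0 through 67)
Vars per step = 28
Total = 28 * 68 = 1904

1904


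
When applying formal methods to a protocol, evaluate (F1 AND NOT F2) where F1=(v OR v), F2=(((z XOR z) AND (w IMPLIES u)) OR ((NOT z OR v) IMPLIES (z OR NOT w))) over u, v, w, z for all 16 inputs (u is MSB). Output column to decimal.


F1 = (v OR v)
F2 = (((z XOR z) AND (w IMPLIES u)) OR ((NOT z OR v) IMPLIES (z OR NOT w)))
Counterexample to F1=>F2 is where F1=1 and F2=0.
Evaluate each row (bits = u,v,w,z, MSB first):
  row 0 [0000]: F1=0 F2=1 -> F1&~F2 -> 0
  row 1 [0001]: F1=0 F2=1 -> F1&~F2 -> 0
  row 2 [0010]: F1=0 F2=0 -> F1&~F2 -> 0
  row 3 [0011]: F1=0 F2=1 -> F1&~F2 -> 0
  row 4 [0100]: F1=1 F2=1 -> F1&~F2 -> 0
  row 5 [0101]: F1=1 F2=1 -> F1&~F2 -> 0
  row 6 [0110]: F1=1 F2=0 -> F1&~F2 -> 1
  row 7 [0111]: F1=1 F2=1 -> F1&~F2 -> 0
  row 8 [1000]: F1=0 F2=1 -> F1&~F2 -> 0
  row 9 [1001]: F1=0 F2=1 -> F1&~F2 -> 0
  row 10 [1010]: F1=0 F2=0 -> F1&~F2 -> 0
  row 11 [1011]: F1=0 F2=1 -> F1&~F2 -> 0
  row 12 [1100]: F1=1 F2=1 -> F1&~F2 -> 0
  row 13 [1101]: F1=1 F2=1 -> F1&~F2 -> 0
  row 14 [1110]: F1=1 F2=0 -> F1&~F2 -> 1
  row 15 [1111]: F1=1 F2=1 -> F1&~F2 -> 0
Full result column, 4 rows per line (u,v fixed per line; w,z runs 00..11 left to right):
  rows 0-3 [u,v=00]: 0000  = hex 0
  rows 4-7 [u,v=01]: 0010  = hex 2
  rows 8-11 [u,v=10]: 0000  = hex 0
  rows 12-15 [u,v=11]: 0010  = hex 2
Counterexample vector (row 0 .. row 15) = 0000001000000010
Output column grouped in 4s = 0000 0010 0000 0010 = 0x0202
Convert to decimal digit by digit (value = value*16 + digit):
  0 -> 0
  0*16 + 2 = 2
  2*16 + 0 = 32
  32*16 + 2 = 514
Decimal = 514

514


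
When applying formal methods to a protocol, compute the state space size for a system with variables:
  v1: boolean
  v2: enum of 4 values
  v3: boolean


State space = product of domain sizes of all variables.
Domain sizes:
  v1 (boolean): 2
  v2 (enum of 4 values): 4
  v3 (boolean): 2
Product = 2 * 4 * 2 = 16

16


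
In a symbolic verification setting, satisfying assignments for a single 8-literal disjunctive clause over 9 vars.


Step 1: Total=2^9=512
Step 2: Unsat when all 8 false: 2^1=2
Step 3: Sat=512-2=510

510


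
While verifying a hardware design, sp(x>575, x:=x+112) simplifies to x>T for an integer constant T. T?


Formula: sp(P, x:=E) = exists old_x. (x = E[old_x/x]) AND P[old_x/x] (old_x is the value of x before the assignment; eliminate old_x by solving x = E[old_x/x] for old_x)
Step 1: Precondition P: x>575, i.e. old_x > 575
Step 2: Assignment gives x = old_x + 112, so old_x = x - 112
Step 3: Substitute into P: x - 112 > 575
Step 4: Simplify: x > 575+112 = 687

687


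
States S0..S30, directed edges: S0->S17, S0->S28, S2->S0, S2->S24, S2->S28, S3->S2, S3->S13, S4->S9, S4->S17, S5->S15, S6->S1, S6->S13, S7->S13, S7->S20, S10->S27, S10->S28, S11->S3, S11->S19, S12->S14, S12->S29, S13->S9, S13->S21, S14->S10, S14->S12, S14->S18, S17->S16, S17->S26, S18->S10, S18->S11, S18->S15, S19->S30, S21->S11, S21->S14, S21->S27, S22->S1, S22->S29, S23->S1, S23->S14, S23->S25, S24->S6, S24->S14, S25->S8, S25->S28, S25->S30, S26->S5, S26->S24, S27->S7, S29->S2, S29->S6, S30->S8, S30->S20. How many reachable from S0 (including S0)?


BFS from S0:
  layer 0: {S0}
  layer 1: {S17, S28}
  layer 2: {S16, S26}
  layer 3: {S5, S24}
  layer 4: {S6, S14, S15}
  layer 5: {S1, S10, S12, S13, S18}
  layer 6: {S9, S11, S21, S27, S29}
  layer 7: {S2, S3, S7, S19}
  layer 8: {S20, S30}
  layer 9: {S8}
Reachable set: {S0, S1, S2, S3, S5, S6, S7, S8, S9, S10, S11, S12, S13, S14, S15, S16, S17, S18, S19, S20, S21, S24, S26, S27, S28, S29, S30}
Count = 27

27


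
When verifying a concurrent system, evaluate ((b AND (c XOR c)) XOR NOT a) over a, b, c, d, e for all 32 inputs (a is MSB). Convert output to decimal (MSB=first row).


Formula: ((b AND (c XOR c)) XOR NOT a) over a, b, c, d, e (32 rows)
Evaluate each row (bits = a,b,c,d,e, MSB first):
  row 0 [00000]: ((0 AND (0 XOR 0)) XOR NOT 0) -> 1
  row 1 [00001]: ((0 AND (0 XOR 0)) XOR NOT 0) -> 1
  row 2 [00010]: ((0 AND (0 XOR 0)) XOR NOT 0) -> 1
  row 3 [00011]: ((0 AND (0 XOR 0)) XOR NOT 0) -> 1
  row 4 [00100]: ((0 AND (1 XOR 1)) XOR NOT 0) -> 1
  row 5 [00101]: ((0 AND (1 XOR 1)) XOR NOT 0) -> 1
  row 6 [00110]: ((0 AND (1 XOR 1)) XOR NOT 0) -> 1
  row 7 [00111]: ((0 AND (1 XOR 1)) XOR NOT 0) -> 1
  row 8 [01000]: ((1 AND (0 XOR 0)) XOR NOT 0) -> 1
  row 9 [01001]: ((1 AND (0 XOR 0)) XOR NOT 0) -> 1
  row 10 [01010]: ((1 AND (0 XOR 0)) XOR NOT 0) -> 1
  row 11 [01011]: ((1 AND (0 XOR 0)) XOR NOT 0) -> 1
  row 12 [01100]: ((1 AND (1 XOR 1)) XOR NOT 0) -> 1
  row 13 [01101]: ((1 AND (1 XOR 1)) XOR NOT 0) -> 1
  row 14 [01110]: ((1 AND (1 XOR 1)) XOR NOT 0) -> 1
  row 15 [01111]: ((1 AND (1 XOR 1)) XOR NOT 0) -> 1
  row 16 [10000]: ((0 AND (0 XOR 0)) XOR NOT 1) -> 0
  row 17 [10001]: ((0 AND (0 XOR 0)) XOR NOT 1) -> 0
  row 18 [10010]: ((0 AND (0 XOR 0)) XOR NOT 1) -> 0
  row 19 [10011]: ((0 AND (0 XOR 0)) XOR NOT 1) -> 0
  row 20 [10100]: ((0 AND (1 XOR 1)) XOR NOT 1) -> 0
  row 21 [10101]: ((0 AND (1 XOR 1)) XOR NOT 1) -> 0
  row 22 [10110]: ((0 AND (1 XOR 1)) XOR NOT 1) -> 0
  row 23 [10111]: ((0 AND (1 XOR 1)) XOR NOT 1) -> 0
  row 24 [11000]: ((1 AND (0 XOR 0)) XOR NOT 1) -> 0
  row 25 [11001]: ((1 AND (0 XOR 0)) XOR NOT 1) -> 0
  row 26 [11010]: ((1 AND (0 XOR 0)) XOR NOT 1) -> 0
  row 27 [11011]: ((1 AND (0 XOR 0)) XOR NOT 1) -> 0
  row 28 [11100]: ((1 AND (1 XOR 1)) XOR NOT 1) -> 0
  row 29 [11101]: ((1 AND (1 XOR 1)) XOR NOT 1) -> 0
  row 30 [11110]: ((1 AND (1 XOR 1)) XOR NOT 1) -> 0
  row 31 [11111]: ((1 AND (1 XOR 1)) XOR NOT 1) -> 0
Full result column, 4 rows per line (a,b,c fixed per line; d,e runs 00..11 left to right):
  rows 0-3 [a,b,c=000]: 1111  = hex F
  rows 4-7 [a,b,c=001]: 1111  = hex F
  rows 8-11 [a,b,c=010]: 1111  = hex F
  rows 12-15 [a,b,c=011]: 1111  = hex F
  rows 16-19 [a,b,c=100]: 0000  = hex 0
  rows 20-23 [a,b,c=101]: 0000  = hex 0
  rows 24-27 [a,b,c=110]: 0000  = hex 0
  rows 28-31 [a,b,c=111]: 0000  = hex 0
Output column (row 0 .. row 31) = 11111111111111110000000000000000
Output column grouped in 4s = 1111 1111 1111 1111 0000 0000 0000 0000 = 0xFFFF0000
Convert to decimal digit by digit (value = value*16 + digit):
  F -> 15
  15*16 + 15 (F) = 255
  255*16 + 15 (F) = 4095
  4095*16 + 15 (F) = 65535
  65535*16 + 0 = 1048560
  1048560*16 + 0 = 16776960
  16776960*16 + 0 = 268431360
  268431360*16 + 0 = 4294901760
Decimal = 4294901760

4294901760


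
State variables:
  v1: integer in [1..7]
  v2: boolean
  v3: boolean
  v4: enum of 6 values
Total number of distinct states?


State space = product of domain sizes of all variables.
Domain sizes:
  v1 (integer in [1..7]): 7
  v2 (boolean): 2
  v3 (boolean): 2
  v4 (enum of 6 values): 6
Product = 7 * 2 * 2 * 6 = 168

168


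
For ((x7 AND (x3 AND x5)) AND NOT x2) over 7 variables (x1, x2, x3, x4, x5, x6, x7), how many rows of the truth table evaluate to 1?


Formula: ((x7 AND (x3 AND x5)) AND NOT x2) over 7 vars (128 rows)
Evaluate each row (x1, x2, x3, x4, x5, x6, x7 as bits, MSB first):
  row 0 [0000000]: ((0 AND (0 AND 0)) AND NOT 0) -> 0
  row 1 [0000001]: ((1 AND (0 AND 0)) AND NOT 0) -> 0
  row 2 [0000010]: ((0 AND (0 AND 0)) AND NOT 0) -> 0
  row 3 [0000011]: ((1 AND (0 AND 0)) AND NOT 0) -> 0
  row 4 [0000100]: ((0 AND (0 AND 1)) AND NOT 0) -> 0
  (every remaining row is evaluated the same way; all 128 results are listed next)
Full result column, 8 rows per line (x1,x2,x3,x4 fixed per line; x5,x6,x7 runs 000..111 left to right):
  rows 0-7 [x1,x2,x3,x4=0000]: 00000000  (ones: 0)
  rows 8-15 [x1,x2,x3,x4=0001]: 00000000  (ones: 0)
  rows 16-23 [x1,x2,x3,x4=0010]: 00000101  (ones: 2)
  rows 24-31 [x1,x2,x3,x4=0011]: 00000101  (ones: 2)
  rows 32-39 [x1,x2,x3,x4=0100]: 00000000  (ones: 0)
  rows 40-47 [x1,x2,x3,x4=0101]: 00000000  (ones: 0)
  rows 48-55 [x1,x2,x3,x4=0110]: 00000000  (ones: 0)
  rows 56-63 [x1,x2,x3,x4=0111]: 00000000  (ones: 0)
  rows 64-71 [x1,x2,x3,x4=1000]: 00000000  (ones: 0)
  rows 72-79 [x1,x2,x3,x4=1001]: 00000000  (ones: 0)
  rows 80-87 [x1,x2,x3,x4=1010]: 00000101  (ones: 2)
  rows 88-95 [x1,x2,x3,x4=1011]: 00000101  (ones: 2)
  rows 96-103 [x1,x2,x3,x4=1100]: 00000000  (ones: 0)
  rows 104-111 [x1,x2,x3,x4=1101]: 00000000  (ones: 0)
  rows 112-119 [x1,x2,x3,x4=1110]: 00000000  (ones: 0)
  rows 120-127 [x1,x2,x3,x4=1111]: 00000000  (ones: 0)
Count of 1-rows = 0+0+2+2+0+0+0+0+0+0+2+2+0+0+0+0 = 8

8


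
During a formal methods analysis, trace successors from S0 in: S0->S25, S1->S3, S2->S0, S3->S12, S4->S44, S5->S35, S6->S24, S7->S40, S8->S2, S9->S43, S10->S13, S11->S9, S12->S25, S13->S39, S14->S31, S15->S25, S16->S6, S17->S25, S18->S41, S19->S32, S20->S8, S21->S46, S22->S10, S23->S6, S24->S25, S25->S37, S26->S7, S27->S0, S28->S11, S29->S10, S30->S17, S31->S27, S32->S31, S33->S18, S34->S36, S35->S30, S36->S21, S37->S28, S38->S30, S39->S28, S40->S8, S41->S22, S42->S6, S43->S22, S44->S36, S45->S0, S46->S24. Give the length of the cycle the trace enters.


Trace from S0 until a state repeats:
  S0 -> S25 -> S37 -> S28 -> S11 -> S9 -> S43 -> S22 -> S10 -> S13 -> S39 -> S28
S28 first seen at step 3, revisited at step 11.
Cycle length = 11 - 3 = 8

8


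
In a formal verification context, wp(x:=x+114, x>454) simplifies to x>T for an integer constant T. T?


Formula: wp(x:=E, P) = P[E/x] (substitute E for x in postcondition)
Step 1: Postcondition: x>454
Step 2: Substitute x+114 for x: x+114>454
Step 3: Solve for x: x > 454-114 = 340

340


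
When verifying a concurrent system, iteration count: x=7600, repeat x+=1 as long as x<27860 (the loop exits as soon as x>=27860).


Step 1: x goes from 7600 toward 27860 by 1; the body runs while x<27860, so iterations = ceil((bound-start)/step)
Step 2: Distance=20260
Step 3: ceil(20260/1)=20260

20260


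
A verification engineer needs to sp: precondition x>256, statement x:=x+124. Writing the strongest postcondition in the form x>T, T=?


Formula: sp(P, x:=E) = exists old_x. (x = E[old_x/x]) AND P[old_x/x] (old_x is the value of x before the assignment; eliminate old_x by solving x = E[old_x/x] for old_x)
Step 1: Precondition P: x>256, i.e. old_x > 256
Step 2: Assignment gives x = old_x + 124, so old_x = x - 124
Step 3: Substitute into P: x - 124 > 256
Step 4: Simplify: x > 256+124 = 380

380


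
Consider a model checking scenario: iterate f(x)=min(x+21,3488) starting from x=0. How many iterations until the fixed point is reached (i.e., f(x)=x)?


Step 1: x=0, cap=3488, increment=21
Step 2: x grows by 21 each step until capped at 3488; fixed point is x=3488
Step 3: iterations = ceil(3488/21) = 167

167


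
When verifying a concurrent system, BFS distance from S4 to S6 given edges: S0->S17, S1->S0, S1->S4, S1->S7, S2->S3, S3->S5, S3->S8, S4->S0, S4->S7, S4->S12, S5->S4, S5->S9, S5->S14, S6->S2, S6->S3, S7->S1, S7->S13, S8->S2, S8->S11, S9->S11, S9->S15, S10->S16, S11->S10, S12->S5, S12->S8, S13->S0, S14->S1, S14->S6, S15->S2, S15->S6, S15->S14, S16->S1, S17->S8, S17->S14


BFS layer-by-layer from S4:
  dist 0: {S4}
  dist 1: {S0, S7, S12}
  dist 2: {S1, S5, S8, S13, S17}
  dist 3: {S2, S9, S11, S14}
  dist 4: {S3, S6, S10, S15}
  -> S6 reached at distance 4
Shortest path length = 4

4


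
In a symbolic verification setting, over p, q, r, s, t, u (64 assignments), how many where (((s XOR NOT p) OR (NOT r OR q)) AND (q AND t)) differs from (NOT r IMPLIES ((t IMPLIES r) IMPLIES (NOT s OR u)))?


F1 = (((s XOR NOT p) OR (NOT r OR q)) AND (q AND t))
F2 = (NOT r IMPLIES ((t IMPLIES r) IMPLIES (NOT s OR u)))
Evaluate both on each of 64 rows (bits = p,q,r,s,t,u):
  row 0 [000000]: F1=0 F2=1 (differ) -> 1
  row 1 [000001]: F1=0 F2=1 (differ) -> 1
  row 2 [000010]: F1=0 F2=1 (differ) -> 1
  row 3 [000011]: F1=0 F2=1 (differ) -> 1
  row 4 [000100]: F1=0 F2=0 -> 0
  (every remaining row is evaluated the same way; all 64 results are listed next)
Full result column, 8 rows per line (p,q,r fixed per line; s,t,u runs 000..111 left to right):
  rows 0-7 [p,q,r=000]: 11110111  (ones: 7)
  rows 8-15 [p,q,r=001]: 11111111  (ones: 8)
  rows 16-23 [p,q,r=010]: 11000100  (ones: 3)
  rows 24-31 [p,q,r=011]: 11001100  (ones: 4)
  rows 32-39 [p,q,r=100]: 11110111  (ones: 7)
  rows 40-47 [p,q,r=101]: 11111111  (ones: 8)
  rows 48-55 [p,q,r=110]: 11000100  (ones: 3)
  rows 56-63 [p,q,r=111]: 11001100  (ones: 4)
Disagreements = 7+8+3+4+7+8+3+4 = 44

44


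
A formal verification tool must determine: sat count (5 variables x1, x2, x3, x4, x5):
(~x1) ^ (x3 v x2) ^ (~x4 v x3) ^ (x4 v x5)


CNF with 4 clauses over 5 vars (32 assignments).
An assignment satisfies CNF iff every clause has >=1 true literal.
Check each row (bits = x1,x2,x3,x4,x5; clause T/F shown):
  row 0 [00000]: clauses=TFTF -> 0
  row 1 [00001]: clauses=TFTT -> 0
  row 2 [00010]: clauses=TFFT -> 0
  row 3 [00011]: clauses=TFFT -> 0
  row 4 [00100]: clauses=TTTF -> 0
  row 5 [00101]: clauses=TTTT -> 1
  row 6 [00110]: clauses=TTTT -> 1
  row 7 [00111]: clauses=TTTT -> 1
  row 8 [01000]: clauses=TTTF -> 0
  row 9 [01001]: clauses=TTTT -> 1
  row 10 [01010]: clauses=TTFT -> 0
  row 11 [01011]: clauses=TTFT -> 0
  row 12 [01100]: clauses=TTTF -> 0
  row 13 [01101]: clauses=TTTT -> 1
  row 14 [01110]: clauses=TTTT -> 1
  row 15 [01111]: clauses=TTTT -> 1
  row 16 [10000]: clauses=FFTF -> 0
  row 17 [10001]: clauses=FFTT -> 0
  row 18 [10010]: clauses=FFFT -> 0
  row 19 [10011]: clauses=FFFT -> 0
  row 20 [10100]: clauses=FTTF -> 0
  row 21 [10101]: clauses=FTTT -> 0
  row 22 [10110]: clauses=FTTT -> 0
  row 23 [10111]: clauses=FTTT -> 0
  row 24 [11000]: clauses=FTTF -> 0
  row 25 [11001]: clauses=FTTT -> 0
  row 26 [11010]: clauses=FTFT -> 0
  row 27 [11011]: clauses=FTFT -> 0
  row 28 [11100]: clauses=FTTF -> 0
  row 29 [11101]: clauses=FTTT -> 0
  row 30 [11110]: clauses=FTTT -> 0
  row 31 [11111]: clauses=FTTT -> 0
Full result column, 8 rows per line (x1,x2 fixed per line; x3,x4,x5 runs 000..111 left to right):
  rows 0-7 [x1,x2=00]: 00000111  (ones: 3)
  rows 8-15 [x1,x2=01]: 01000111  (ones: 4)
  rows 16-23 [x1,x2=10]: 00000000  (ones: 0)
  rows 24-31 [x1,x2=11]: 00000000  (ones: 0)
Satisfying assignments = 3+4+0+0 = 7

7


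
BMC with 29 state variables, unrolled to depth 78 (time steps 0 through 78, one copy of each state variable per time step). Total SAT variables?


BMC unrolls to depth k, creating one copy of each state var for steps 0..k.
Step count = 78 + 1 = 79 (steps 0 through 78)
Vars per step = 29
Total = 29 * 79 = 2291

2291


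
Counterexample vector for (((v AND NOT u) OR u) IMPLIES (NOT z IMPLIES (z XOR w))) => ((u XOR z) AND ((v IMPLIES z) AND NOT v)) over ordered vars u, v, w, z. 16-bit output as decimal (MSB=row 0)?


F1 = (((v AND NOT u) OR u) IMPLIES (NOT z IMPLIES (z XOR w)))
F2 = ((u XOR z) AND ((v IMPLIES z) AND NOT v))
Counterexample to F1=>F2 is where F1=1 and F2=0.
Evaluate each row (bits = u,v,w,z, MSB first):
  row 0 [0000]: F1=1 F2=0 -> F1&~F2 -> 1
  row 1 [0001]: F1=1 F2=1 -> F1&~F2 -> 0
  row 2 [0010]: F1=1 F2=0 -> F1&~F2 -> 1
  row 3 [0011]: F1=1 F2=1 -> F1&~F2 -> 0
  row 4 [0100]: F1=0 F2=0 -> F1&~F2 -> 0
  row 5 [0101]: F1=1 F2=0 -> F1&~F2 -> 1
  row 6 [0110]: F1=1 F2=0 -> F1&~F2 -> 1
  row 7 [0111]: F1=1 F2=0 -> F1&~F2 -> 1
  row 8 [1000]: F1=0 F2=1 -> F1&~F2 -> 0
  row 9 [1001]: F1=1 F2=0 -> F1&~F2 -> 1
  row 10 [1010]: F1=1 F2=1 -> F1&~F2 -> 0
  row 11 [1011]: F1=1 F2=0 -> F1&~F2 -> 1
  row 12 [1100]: F1=0 F2=0 -> F1&~F2 -> 0
  row 13 [1101]: F1=1 F2=0 -> F1&~F2 -> 1
  row 14 [1110]: F1=1 F2=0 -> F1&~F2 -> 1
  row 15 [1111]: F1=1 F2=0 -> F1&~F2 -> 1
Full result column, 4 rows per line (u,v fixed per line; w,z runs 00..11 left to right):
  rows 0-3 [u,v=00]: 1010  = hex A
  rows 4-7 [u,v=01]: 0111  = hex 7
  rows 8-11 [u,v=10]: 0101  = hex 5
  rows 12-15 [u,v=11]: 0111  = hex 7
Counterexample vector (row 0 .. row 15) = 1010011101010111
Output column grouped in 4s = 1010 0111 0101 0111 = 0xA757
Convert to decimal digit by digit (value = value*16 + digit):
  A -> 10
  10*16 + 7 = 167
  167*16 + 5 = 2677
  2677*16 + 7 = 42839
Decimal = 42839

42839


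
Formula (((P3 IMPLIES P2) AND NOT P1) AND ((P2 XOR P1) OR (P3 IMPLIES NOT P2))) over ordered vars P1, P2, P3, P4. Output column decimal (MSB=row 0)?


Formula: (((P3 IMPLIES P2) AND NOT P1) AND ((P2 XOR P1) OR (P3 IMPLIES NOT P2))) over P1, P2, P3, P4 (16 rows)
Evaluate each row (bits = P1,P2,P3,P4, MSB first):
  row 0 [0000]: (((0 IMPLIES 0) AND NOT 0) AND ((0 XOR 0) OR (0 IMPLIES NOT 0))) -> 1
  row 1 [0001]: (((0 IMPLIES 0) AND NOT 0) AND ((0 XOR 0) OR (0 IMPLIES NOT 0))) -> 1
  row 2 [0010]: (((1 IMPLIES 0) AND NOT 0) AND ((0 XOR 0) OR (1 IMPLIES NOT 0))) -> 0
  row 3 [0011]: (((1 IMPLIES 0) AND NOT 0) AND ((0 XOR 0) OR (1 IMPLIES NOT 0))) -> 0
  row 4 [0100]: (((0 IMPLIES 1) AND NOT 0) AND ((1 XOR 0) OR (0 IMPLIES NOT 1))) -> 1
  row 5 [0101]: (((0 IMPLIES 1) AND NOT 0) AND ((1 XOR 0) OR (0 IMPLIES NOT 1))) -> 1
  row 6 [0110]: (((1 IMPLIES 1) AND NOT 0) AND ((1 XOR 0) OR (1 IMPLIES NOT 1))) -> 1
  row 7 [0111]: (((1 IMPLIES 1) AND NOT 0) AND ((1 XOR 0) OR (1 IMPLIES NOT 1))) -> 1
  row 8 [1000]: (((0 IMPLIES 0) AND NOT 1) AND ((0 XOR 1) OR (0 IMPLIES NOT 0))) -> 0
  row 9 [1001]: (((0 IMPLIES 0) AND NOT 1) AND ((0 XOR 1) OR (0 IMPLIES NOT 0))) -> 0
  row 10 [1010]: (((1 IMPLIES 0) AND NOT 1) AND ((0 XOR 1) OR (1 IMPLIES NOT 0))) -> 0
  row 11 [1011]: (((1 IMPLIES 0) AND NOT 1) AND ((0 XOR 1) OR (1 IMPLIES NOT 0))) -> 0
  row 12 [1100]: (((0 IMPLIES 1) AND NOT 1) AND ((1 XOR 1) OR (0 IMPLIES NOT 1))) -> 0
  row 13 [1101]: (((0 IMPLIES 1) AND NOT 1) AND ((1 XOR 1) OR (0 IMPLIES NOT 1))) -> 0
  row 14 [1110]: (((1 IMPLIES 1) AND NOT 1) AND ((1 XOR 1) OR (1 IMPLIES NOT 1))) -> 0
  row 15 [1111]: (((1 IMPLIES 1) AND NOT 1) AND ((1 XOR 1) OR (1 IMPLIES NOT 1))) -> 0
Full result column, 4 rows per line (P1,P2 fixed per line; P3,P4 runs 00..11 left to right):
  rows 0-3 [P1,P2=00]: 1100  = hex C
  rows 4-7 [P1,P2=01]: 1111  = hex F
  rows 8-11 [P1,P2=10]: 0000  = hex 0
  rows 12-15 [P1,P2=11]: 0000  = hex 0
Output column (row 0 .. row 15) = 1100111100000000
Output column grouped in 4s = 1100 1111 0000 0000 = 0xCF00
Convert to decimal digit by digit (value = value*16 + digit):
  C -> 12
  12*16 + 15 (F) = 207
  207*16 + 0 = 3312
  3312*16 + 0 = 52992
Decimal = 52992

52992


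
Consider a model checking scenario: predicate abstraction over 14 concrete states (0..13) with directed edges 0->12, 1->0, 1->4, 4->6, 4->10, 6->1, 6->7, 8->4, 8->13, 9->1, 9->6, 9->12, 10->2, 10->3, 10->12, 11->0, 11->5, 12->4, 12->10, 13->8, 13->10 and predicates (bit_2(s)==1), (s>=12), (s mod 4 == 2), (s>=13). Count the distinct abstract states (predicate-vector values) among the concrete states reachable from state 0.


BFS from 0:
Concrete reachable: {0, 1, 2, 3, 4, 6, 7, 10, 12}
Abstract via predicates (bit_2(s)==1), (s>=12), (s mod 4 == 2), (s>=13):
  (0,0,0,0) <- {0, 1, 3}
  (0,0,1,0) <- {2, 10}
  (1,0,0,0) <- {4, 7}
  (1,0,1,0) <- {6}
  (1,1,0,0) <- {12}
Distinct abstract states = 5

5


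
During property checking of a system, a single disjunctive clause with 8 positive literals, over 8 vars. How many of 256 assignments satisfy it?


Step 1: Total=2^8=256
Step 2: Unsat when all 8 false: 2^0=1
Step 3: Sat=256-1=255

255


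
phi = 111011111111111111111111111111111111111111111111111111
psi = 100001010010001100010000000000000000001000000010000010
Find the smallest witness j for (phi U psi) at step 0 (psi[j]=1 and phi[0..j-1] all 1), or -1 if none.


(phi U psi) at 0: need smallest j with psi[j]=1 and phi[i]=1 for all i in [0,j).
Scan from step 0:
  step 0: psi=1 and phi held for [0,0) -> witness found
Witness step = 0

0


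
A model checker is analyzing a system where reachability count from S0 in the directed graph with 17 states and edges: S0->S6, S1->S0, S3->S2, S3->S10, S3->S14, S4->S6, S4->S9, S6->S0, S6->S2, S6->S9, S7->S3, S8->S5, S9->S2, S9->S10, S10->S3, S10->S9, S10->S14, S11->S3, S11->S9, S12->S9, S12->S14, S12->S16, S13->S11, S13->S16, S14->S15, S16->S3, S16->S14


BFS from S0:
  layer 0: {S0}
  layer 1: {S6}
  layer 2: {S2, S9}
  layer 3: {S10}
  layer 4: {S3, S14}
  layer 5: {S15}
Reachable set: {S0, S2, S3, S6, S9, S10, S14, S15}
Count = 8

8


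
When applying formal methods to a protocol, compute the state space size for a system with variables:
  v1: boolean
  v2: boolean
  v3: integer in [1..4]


State space = product of domain sizes of all variables.
Domain sizes:
  v1 (boolean): 2
  v2 (boolean): 2
  v3 (integer in [1..4]): 4
Product = 2 * 2 * 4 = 16

16


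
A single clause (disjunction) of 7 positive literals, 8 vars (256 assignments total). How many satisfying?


Step 1: Total=2^8=256
Step 2: Unsat when all 7 false: 2^1=2
Step 3: Sat=256-2=254

254


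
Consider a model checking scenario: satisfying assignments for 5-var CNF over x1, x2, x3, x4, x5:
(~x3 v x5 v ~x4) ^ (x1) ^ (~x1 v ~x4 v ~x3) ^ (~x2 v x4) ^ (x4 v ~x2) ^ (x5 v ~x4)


CNF with 6 clauses over 5 vars (32 assignments).
An assignment satisfies CNF iff every clause has >=1 true literal.
Check each row (bits = x1,x2,x3,x4,x5; clause T/F shown):
  row 0 [00000]: clauses=TFTTTT -> 0
  row 1 [00001]: clauses=TFTTTT -> 0
  row 2 [00010]: clauses=TFTTTF -> 0
  row 3 [00011]: clauses=TFTTTT -> 0
  row 4 [00100]: clauses=TFTTTT -> 0
  row 5 [00101]: clauses=TFTTTT -> 0
  row 6 [00110]: clauses=FFTTTF -> 0
  row 7 [00111]: clauses=TFTTTT -> 0
  row 8 [01000]: clauses=TFTFFT -> 0
  row 9 [01001]: clauses=TFTFFT -> 0
  row 10 [01010]: clauses=TFTTTF -> 0
  row 11 [01011]: clauses=TFTTTT -> 0
  row 12 [01100]: clauses=TFTFFT -> 0
  row 13 [01101]: clauses=TFTFFT -> 0
  row 14 [01110]: clauses=FFTTTF -> 0
  row 15 [01111]: clauses=TFTTTT -> 0
  row 16 [10000]: clauses=TTTTTT -> 1
  row 17 [10001]: clauses=TTTTTT -> 1
  row 18 [10010]: clauses=TTTTTF -> 0
  row 19 [10011]: clauses=TTTTTT -> 1
  row 20 [10100]: clauses=TTTTTT -> 1
  row 21 [10101]: clauses=TTTTTT -> 1
  row 22 [10110]: clauses=FTFTTF -> 0
  row 23 [10111]: clauses=TTFTTT -> 0
  row 24 [11000]: clauses=TTTFFT -> 0
  row 25 [11001]: clauses=TTTFFT -> 0
  row 26 [11010]: clauses=TTTTTF -> 0
  row 27 [11011]: clauses=TTTTTT -> 1
  row 28 [11100]: clauses=TTTFFT -> 0
  row 29 [11101]: clauses=TTTFFT -> 0
  row 30 [11110]: clauses=FTFTTF -> 0
  row 31 [11111]: clauses=TTFTTT -> 0
Full result column, 8 rows per line (x1,x2 fixed per line; x3,x4,x5 runs 000..111 left to right):
  rows 0-7 [x1,x2=00]: 00000000  (ones: 0)
  rows 8-15 [x1,x2=01]: 00000000  (ones: 0)
  rows 16-23 [x1,x2=10]: 11011100  (ones: 5)
  rows 24-31 [x1,x2=11]: 00010000  (ones: 1)
Satisfying assignments = 0+0+5+1 = 6

6


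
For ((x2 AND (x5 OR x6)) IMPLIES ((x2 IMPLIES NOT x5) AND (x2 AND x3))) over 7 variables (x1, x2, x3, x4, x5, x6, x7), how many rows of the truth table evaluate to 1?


Formula: ((x2 AND (x5 OR x6)) IMPLIES ((x2 IMPLIES NOT x5) AND (x2 AND x3))) over 7 vars (128 rows)
Evaluate each row (x1, x2, x3, x4, x5, x6, x7 as bits, MSB first):
  row 0 [0000000]: ((0 AND (0 OR 0)) IMPLIES ((0 IMPLIES NOT 0) AND (0 AND 0))) -> 1
  row 1 [0000001]: ((0 AND (0 OR 0)) IMPLIES ((0 IMPLIES NOT 0) AND (0 AND 0))) -> 1
  row 2 [0000010]: ((0 AND (0 OR 1)) IMPLIES ((0 IMPLIES NOT 0) AND (0 AND 0))) -> 1
  row 3 [0000011]: ((0 AND (0 OR 1)) IMPLIES ((0 IMPLIES NOT 0) AND (0 AND 0))) -> 1
  row 4 [0000100]: ((0 AND (1 OR 0)) IMPLIES ((0 IMPLIES NOT 1) AND (0 AND 0))) -> 1
  (every remaining row is evaluated the same way; all 128 results are listed next)
Full result column, 8 rows per line (x1,x2,x3,x4 fixed per line; x5,x6,x7 runs 000..111 left to right):
  rows 0-7 [x1,x2,x3,x4=0000]: 11111111  (ones: 8)
  rows 8-15 [x1,x2,x3,x4=0001]: 11111111  (ones: 8)
  rows 16-23 [x1,x2,x3,x4=0010]: 11111111  (ones: 8)
  rows 24-31 [x1,x2,x3,x4=0011]: 11111111  (ones: 8)
  rows 32-39 [x1,x2,x3,x4=0100]: 11000000  (ones: 2)
  rows 40-47 [x1,x2,x3,x4=0101]: 11000000  (ones: 2)
  rows 48-55 [x1,x2,x3,x4=0110]: 11110000  (ones: 4)
  rows 56-63 [x1,x2,x3,x4=0111]: 11110000  (ones: 4)
  rows 64-71 [x1,x2,x3,x4=1000]: 11111111  (ones: 8)
  rows 72-79 [x1,x2,x3,x4=1001]: 11111111  (ones: 8)
  rows 80-87 [x1,x2,x3,x4=1010]: 11111111  (ones: 8)
  rows 88-95 [x1,x2,x3,x4=1011]: 11111111  (ones: 8)
  rows 96-103 [x1,x2,x3,x4=1100]: 11000000  (ones: 2)
  rows 104-111 [x1,x2,x3,x4=1101]: 11000000  (ones: 2)
  rows 112-119 [x1,x2,x3,x4=1110]: 11110000  (ones: 4)
  rows 120-127 [x1,x2,x3,x4=1111]: 11110000  (ones: 4)
Count of 1-rows = 8+8+8+8+2+2+4+4+8+8+8+8+2+2+4+4 = 88

88


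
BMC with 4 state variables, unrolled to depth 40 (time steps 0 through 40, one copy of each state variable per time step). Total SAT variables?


BMC unrolls to depth k, creating one copy of each state var for steps 0..k.
Step count = 40 + 1 = 41 (steps 0 through 40)
Vars per step = 4
Total = 4 * 41 = 164

164


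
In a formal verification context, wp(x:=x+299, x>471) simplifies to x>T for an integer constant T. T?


Formula: wp(x:=E, P) = P[E/x] (substitute E for x in postcondition)
Step 1: Postcondition: x>471
Step 2: Substitute x+299 for x: x+299>471
Step 3: Solve for x: x > 471-299 = 172

172


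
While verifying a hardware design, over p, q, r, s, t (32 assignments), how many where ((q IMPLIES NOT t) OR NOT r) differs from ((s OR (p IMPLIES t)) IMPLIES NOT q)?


F1 = ((q IMPLIES NOT t) OR NOT r)
F2 = ((s OR (p IMPLIES t)) IMPLIES NOT q)
Evaluate both on each of 32 rows (bits = p,q,r,s,t):
  row 0 [00000]: F1=1 F2=1 -> 0
  row 1 [00001]: F1=1 F2=1 -> 0
  row 2 [00010]: F1=1 F2=1 -> 0
  row 3 [00011]: F1=1 F2=1 -> 0
  row 4 [00100]: F1=1 F2=1 -> 0
  row 5 [00101]: F1=1 F2=1 -> 0
  row 6 [00110]: F1=1 F2=1 -> 0
  row 7 [00111]: F1=1 F2=1 -> 0
  row 8 [01000]: F1=1 F2=0 (differ) -> 1
  row 9 [01001]: F1=1 F2=0 (differ) -> 1
  row 10 [01010]: F1=1 F2=0 (differ) -> 1
  row 11 [01011]: F1=1 F2=0 (differ) -> 1
  row 12 [01100]: F1=1 F2=0 (differ) -> 1
  row 13 [01101]: F1=0 F2=0 -> 0
  row 14 [01110]: F1=1 F2=0 (differ) -> 1
  row 15 [01111]: F1=0 F2=0 -> 0
  row 16 [10000]: F1=1 F2=1 -> 0
  row 17 [10001]: F1=1 F2=1 -> 0
  row 18 [10010]: F1=1 F2=1 -> 0
  row 19 [10011]: F1=1 F2=1 -> 0
  row 20 [10100]: F1=1 F2=1 -> 0
  row 21 [10101]: F1=1 F2=1 -> 0
  row 22 [10110]: F1=1 F2=1 -> 0
  row 23 [10111]: F1=1 F2=1 -> 0
  row 24 [11000]: F1=1 F2=1 -> 0
  row 25 [11001]: F1=1 F2=0 (differ) -> 1
  row 26 [11010]: F1=1 F2=0 (differ) -> 1
  row 27 [11011]: F1=1 F2=0 (differ) -> 1
  row 28 [11100]: F1=1 F2=1 -> 0
  row 29 [11101]: F1=0 F2=0 -> 0
  row 30 [11110]: F1=1 F2=0 (differ) -> 1
  row 31 [11111]: F1=0 F2=0 -> 0
Full result column, 8 rows per line (p,q fixed per line; r,s,t runs 000..111 left to right):
  rows 0-7 [p,q=00]: 00000000  (ones: 0)
  rows 8-15 [p,q=01]: 11111010  (ones: 6)
  rows 16-23 [p,q=10]: 00000000  (ones: 0)
  rows 24-31 [p,q=11]: 01110010  (ones: 4)
Disagreements = 0+6+0+4 = 10

10


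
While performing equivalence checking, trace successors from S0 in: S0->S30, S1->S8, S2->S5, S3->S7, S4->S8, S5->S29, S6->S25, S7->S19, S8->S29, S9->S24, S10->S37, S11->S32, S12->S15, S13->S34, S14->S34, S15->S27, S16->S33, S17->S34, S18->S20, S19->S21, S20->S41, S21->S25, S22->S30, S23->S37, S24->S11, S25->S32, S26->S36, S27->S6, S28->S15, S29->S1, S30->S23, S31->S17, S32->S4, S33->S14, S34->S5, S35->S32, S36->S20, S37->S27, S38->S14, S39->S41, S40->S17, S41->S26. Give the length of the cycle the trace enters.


Trace from S0 until a state repeats:
  S0 -> S30 -> S23 -> S37 -> S27 -> S6 -> S25 -> S32 -> S4 -> S8 -> S29 -> S1 -> S8
S8 first seen at step 9, revisited at step 12.
Cycle length = 12 - 9 = 3

3


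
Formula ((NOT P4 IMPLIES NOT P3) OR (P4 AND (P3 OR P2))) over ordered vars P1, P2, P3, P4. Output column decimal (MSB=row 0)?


Formula: ((NOT P4 IMPLIES NOT P3) OR (P4 AND (P3 OR P2))) over P1, P2, P3, P4 (16 rows)
Evaluate each row (bits = P1,P2,P3,P4, MSB first):
  row 0 [0000]: ((NOT 0 IMPLIES NOT 0) OR (0 AND (0 OR 0))) -> 1
  row 1 [0001]: ((NOT 1 IMPLIES NOT 0) OR (1 AND (0 OR 0))) -> 1
  row 2 [0010]: ((NOT 0 IMPLIES NOT 1) OR (0 AND (1 OR 0))) -> 0
  row 3 [0011]: ((NOT 1 IMPLIES NOT 1) OR (1 AND (1 OR 0))) -> 1
  row 4 [0100]: ((NOT 0 IMPLIES NOT 0) OR (0 AND (0 OR 1))) -> 1
  row 5 [0101]: ((NOT 1 IMPLIES NOT 0) OR (1 AND (0 OR 1))) -> 1
  row 6 [0110]: ((NOT 0 IMPLIES NOT 1) OR (0 AND (1 OR 1))) -> 0
  row 7 [0111]: ((NOT 1 IMPLIES NOT 1) OR (1 AND (1 OR 1))) -> 1
  row 8 [1000]: ((NOT 0 IMPLIES NOT 0) OR (0 AND (0 OR 0))) -> 1
  row 9 [1001]: ((NOT 1 IMPLIES NOT 0) OR (1 AND (0 OR 0))) -> 1
  row 10 [1010]: ((NOT 0 IMPLIES NOT 1) OR (0 AND (1 OR 0))) -> 0
  row 11 [1011]: ((NOT 1 IMPLIES NOT 1) OR (1 AND (1 OR 0))) -> 1
  row 12 [1100]: ((NOT 0 IMPLIES NOT 0) OR (0 AND (0 OR 1))) -> 1
  row 13 [1101]: ((NOT 1 IMPLIES NOT 0) OR (1 AND (0 OR 1))) -> 1
  row 14 [1110]: ((NOT 0 IMPLIES NOT 1) OR (0 AND (1 OR 1))) -> 0
  row 15 [1111]: ((NOT 1 IMPLIES NOT 1) OR (1 AND (1 OR 1))) -> 1
Full result column, 4 rows per line (P1,P2 fixed per line; P3,P4 runs 00..11 left to right):
  rows 0-3 [P1,P2=00]: 1101  = hex D
  rows 4-7 [P1,P2=01]: 1101  = hex D
  rows 8-11 [P1,P2=10]: 1101  = hex D
  rows 12-15 [P1,P2=11]: 1101  = hex D
Output column (row 0 .. row 15) = 1101110111011101
Output column grouped in 4s = 1101 1101 1101 1101 = 0xDDDD
Convert to decimal digit by digit (value = value*16 + digit):
  D -> 13
  13*16 + 13 (D) = 221
  221*16 + 13 (D) = 3549
  3549*16 + 13 (D) = 56797
Decimal = 56797

56797


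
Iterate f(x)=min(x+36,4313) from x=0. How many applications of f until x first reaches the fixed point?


Step 1: x=0, cap=4313, increment=36
Step 2: x grows by 36 each step until capped at 4313; fixed point is x=4313
Step 3: iterations = ceil(4313/36) = 120

120


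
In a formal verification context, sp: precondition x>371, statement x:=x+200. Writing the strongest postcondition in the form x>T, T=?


Formula: sp(P, x:=E) = exists old_x. (x = E[old_x/x]) AND P[old_x/x] (old_x is the value of x before the assignment; eliminate old_x by solving x = E[old_x/x] for old_x)
Step 1: Precondition P: x>371, i.e. old_x > 371
Step 2: Assignment gives x = old_x + 200, so old_x = x - 200
Step 3: Substitute into P: x - 200 > 371
Step 4: Simplify: x > 371+200 = 571

571


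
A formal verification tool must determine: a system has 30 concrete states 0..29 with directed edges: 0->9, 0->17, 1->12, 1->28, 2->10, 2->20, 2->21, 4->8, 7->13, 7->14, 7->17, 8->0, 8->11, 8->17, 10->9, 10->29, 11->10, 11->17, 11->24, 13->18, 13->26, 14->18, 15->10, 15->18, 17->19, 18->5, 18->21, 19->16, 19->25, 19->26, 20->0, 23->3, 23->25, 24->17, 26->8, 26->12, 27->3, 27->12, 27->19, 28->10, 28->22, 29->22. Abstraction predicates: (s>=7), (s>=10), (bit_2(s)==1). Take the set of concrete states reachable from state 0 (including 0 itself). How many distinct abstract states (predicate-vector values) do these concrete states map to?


BFS from 0:
Concrete reachable: {0, 8, 9, 10, 11, 12, 16, 17, 19, 22, 24, 25, 26, 29}
Abstract via predicates (s>=7), (s>=10), (bit_2(s)==1):
  (0,0,0) <- {0}
  (1,0,0) <- {8, 9}
  (1,1,0) <- {10, 11, 16, 17, 19, 24, 25, 26}
  (1,1,1) <- {12, 22, 29}
Distinct abstract states = 4

4


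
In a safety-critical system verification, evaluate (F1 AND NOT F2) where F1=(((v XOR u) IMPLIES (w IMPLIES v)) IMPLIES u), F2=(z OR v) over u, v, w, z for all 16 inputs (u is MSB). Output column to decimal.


F1 = (((v XOR u) IMPLIES (w IMPLIES v)) IMPLIES u)
F2 = (z OR v)
Counterexample to F1=>F2 is where F1=1 and F2=0.
Evaluate each row (bits = u,v,w,z, MSB first):
  row 0 [0000]: F1=0 F2=0 -> F1&~F2 -> 0
  row 1 [0001]: F1=0 F2=1 -> F1&~F2 -> 0
  row 2 [0010]: F1=0 F2=0 -> F1&~F2 -> 0
  row 3 [0011]: F1=0 F2=1 -> F1&~F2 -> 0
  row 4 [0100]: F1=0 F2=1 -> F1&~F2 -> 0
  row 5 [0101]: F1=0 F2=1 -> F1&~F2 -> 0
  row 6 [0110]: F1=0 F2=1 -> F1&~F2 -> 0
  row 7 [0111]: F1=0 F2=1 -> F1&~F2 -> 0
  row 8 [1000]: F1=1 F2=0 -> F1&~F2 -> 1
  row 9 [1001]: F1=1 F2=1 -> F1&~F2 -> 0
  row 10 [1010]: F1=1 F2=0 -> F1&~F2 -> 1
  row 11 [1011]: F1=1 F2=1 -> F1&~F2 -> 0
  row 12 [1100]: F1=1 F2=1 -> F1&~F2 -> 0
  row 13 [1101]: F1=1 F2=1 -> F1&~F2 -> 0
  row 14 [1110]: F1=1 F2=1 -> F1&~F2 -> 0
  row 15 [1111]: F1=1 F2=1 -> F1&~F2 -> 0
Full result column, 4 rows per line (u,v fixed per line; w,z runs 00..11 left to right):
  rows 0-3 [u,v=00]: 0000  = hex 0
  rows 4-7 [u,v=01]: 0000  = hex 0
  rows 8-11 [u,v=10]: 1010  = hex A
  rows 12-15 [u,v=11]: 0000  = hex 0
Counterexample vector (row 0 .. row 15) = 0000000010100000
Output column grouped in 4s = 0000 0000 1010 0000 = 0x00A0
Convert to decimal digit by digit (value = value*16 + digit):
  0 -> 0
  0*16 + 0 = 0
  0*16 + 10 (A) = 10
  10*16 + 0 = 160
Decimal = 160

160


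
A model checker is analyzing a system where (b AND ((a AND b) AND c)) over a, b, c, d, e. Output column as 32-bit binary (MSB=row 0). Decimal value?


Formula: (b AND ((a AND b) AND c)) over a, b, c, d, e (32 rows)
Evaluate each row (bits = a,b,c,d,e, MSB first):
  row 0 [00000]: (0 AND ((0 AND 0) AND 0)) -> 0
  row 1 [00001]: (0 AND ((0 AND 0) AND 0)) -> 0
  row 2 [00010]: (0 AND ((0 AND 0) AND 0)) -> 0
  row 3 [00011]: (0 AND ((0 AND 0) AND 0)) -> 0
  row 4 [00100]: (0 AND ((0 AND 0) AND 1)) -> 0
  row 5 [00101]: (0 AND ((0 AND 0) AND 1)) -> 0
  row 6 [00110]: (0 AND ((0 AND 0) AND 1)) -> 0
  row 7 [00111]: (0 AND ((0 AND 0) AND 1)) -> 0
  row 8 [01000]: (1 AND ((0 AND 1) AND 0)) -> 0
  row 9 [01001]: (1 AND ((0 AND 1) AND 0)) -> 0
  row 10 [01010]: (1 AND ((0 AND 1) AND 0)) -> 0
  row 11 [01011]: (1 AND ((0 AND 1) AND 0)) -> 0
  row 12 [01100]: (1 AND ((0 AND 1) AND 1)) -> 0
  row 13 [01101]: (1 AND ((0 AND 1) AND 1)) -> 0
  row 14 [01110]: (1 AND ((0 AND 1) AND 1)) -> 0
  row 15 [01111]: (1 AND ((0 AND 1) AND 1)) -> 0
  row 16 [10000]: (0 AND ((1 AND 0) AND 0)) -> 0
  row 17 [10001]: (0 AND ((1 AND 0) AND 0)) -> 0
  row 18 [10010]: (0 AND ((1 AND 0) AND 0)) -> 0
  row 19 [10011]: (0 AND ((1 AND 0) AND 0)) -> 0
  row 20 [10100]: (0 AND ((1 AND 0) AND 1)) -> 0
  row 21 [10101]: (0 AND ((1 AND 0) AND 1)) -> 0
  row 22 [10110]: (0 AND ((1 AND 0) AND 1)) -> 0
  row 23 [10111]: (0 AND ((1 AND 0) AND 1)) -> 0
  row 24 [11000]: (1 AND ((1 AND 1) AND 0)) -> 0
  row 25 [11001]: (1 AND ((1 AND 1) AND 0)) -> 0
  row 26 [11010]: (1 AND ((1 AND 1) AND 0)) -> 0
  row 27 [11011]: (1 AND ((1 AND 1) AND 0)) -> 0
  row 28 [11100]: (1 AND ((1 AND 1) AND 1)) -> 1
  row 29 [11101]: (1 AND ((1 AND 1) AND 1)) -> 1
  row 30 [11110]: (1 AND ((1 AND 1) AND 1)) -> 1
  row 31 [11111]: (1 AND ((1 AND 1) AND 1)) -> 1
Full result column, 4 rows per line (a,b,c fixed per line; d,e runs 00..11 left to right):
  rows 0-3 [a,b,c=000]: 0000  = hex 0
  rows 4-7 [a,b,c=001]: 0000  = hex 0
  rows 8-11 [a,b,c=010]: 0000  = hex 0
  rows 12-15 [a,b,c=011]: 0000  = hex 0
  rows 16-19 [a,b,c=100]: 0000  = hex 0
  rows 20-23 [a,b,c=101]: 0000  = hex 0
  rows 24-27 [a,b,c=110]: 0000  = hex 0
  rows 28-31 [a,b,c=111]: 1111  = hex F
Output column (row 0 .. row 31) = 00000000000000000000000000001111
Output column grouped in 4s = 0000 0000 0000 0000 0000 0000 0000 1111 = 0x0000000F
Convert to decimal digit by digit (value = value*16 + digit):
  0 -> 0
  0*16 + 0 = 0
  0*16 + 0 = 0
  0*16 + 0 = 0
  0*16 + 0 = 0
  0*16 + 0 = 0
  0*16 + 0 = 0
  0*16 + 15 (F) = 15
Decimal = 15

15


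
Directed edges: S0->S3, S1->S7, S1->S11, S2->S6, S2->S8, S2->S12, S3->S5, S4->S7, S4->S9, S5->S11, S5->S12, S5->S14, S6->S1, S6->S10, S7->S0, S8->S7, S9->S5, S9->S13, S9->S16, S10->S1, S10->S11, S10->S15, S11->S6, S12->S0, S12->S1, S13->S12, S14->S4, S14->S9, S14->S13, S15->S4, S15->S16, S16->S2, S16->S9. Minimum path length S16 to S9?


BFS layer-by-layer from S16:
  dist 0: {S16}
  dist 1: {S2, S9}
  -> S9 reached at distance 1
Shortest path length = 1

1


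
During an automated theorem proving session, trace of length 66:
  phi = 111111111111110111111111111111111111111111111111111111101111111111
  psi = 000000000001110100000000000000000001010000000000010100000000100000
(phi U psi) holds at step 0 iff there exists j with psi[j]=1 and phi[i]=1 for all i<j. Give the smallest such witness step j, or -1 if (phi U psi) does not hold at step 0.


(phi U psi) at 0: need smallest j with psi[j]=1 and phi[i]=1 for all i in [0,j).
Scan from step 0:
  step 0: phi=1, psi=0 -> continue
  step 1: phi=1, psi=0 -> continue
  step 2: phi=1, psi=0 -> continue
  step 3: phi=1, psi=0 -> continue
  step 11: psi=1 and phi held for [0,11) -> witness found
Witness step = 11

11


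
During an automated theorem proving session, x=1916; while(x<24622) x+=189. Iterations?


Step 1: x goes from 1916 toward 24622 by 189; the body runs while x<24622, so iterations = ceil((bound-start)/step)
Step 2: Distance=22706
Step 3: ceil(22706/189)=121

121


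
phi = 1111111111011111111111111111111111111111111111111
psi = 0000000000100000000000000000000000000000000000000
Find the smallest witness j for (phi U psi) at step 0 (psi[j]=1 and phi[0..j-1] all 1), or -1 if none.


(phi U psi) at 0: need smallest j with psi[j]=1 and phi[i]=1 for all i in [0,j).
Scan from step 0:
  step 0: phi=1, psi=0 -> continue
  step 1: phi=1, psi=0 -> continue
  step 2: phi=1, psi=0 -> continue
  step 3: phi=1, psi=0 -> continue
  step 10: psi=1 and phi held for [0,10) -> witness found
Witness step = 10

10


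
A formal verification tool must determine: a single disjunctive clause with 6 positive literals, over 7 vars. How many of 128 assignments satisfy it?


Step 1: Total=2^7=128
Step 2: Unsat when all 6 false: 2^1=2
Step 3: Sat=128-2=126

126


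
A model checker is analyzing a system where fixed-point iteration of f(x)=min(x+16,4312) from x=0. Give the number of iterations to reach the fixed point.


Step 1: x=0, cap=4312, increment=16
Step 2: x grows by 16 each step until capped at 4312; fixed point is x=4312
Step 3: iterations = ceil(4312/16) = 270

270


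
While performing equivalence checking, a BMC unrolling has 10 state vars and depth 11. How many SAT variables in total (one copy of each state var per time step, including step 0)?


BMC unrolls to depth k, creating one copy of each state var for steps 0..k.
Step count = 11 + 1 = 12 (steps 0 through 11)
Vars per step = 10
Total = 10 * 12 = 120

120


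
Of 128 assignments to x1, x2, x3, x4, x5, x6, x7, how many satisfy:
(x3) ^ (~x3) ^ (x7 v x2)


CNF with 3 clauses over 7 vars (128 assignments).
An assignment satisfies CNF iff every clause has >=1 true literal.
Check each row (bits = x1,x2,x3,x4,x5,x6,x7; clause T/F shown):
  row 0 [0000000]: clauses=FTF -> 0
  row 1 [0000001]: clauses=FTT -> 0
  row 2 [0000010]: clauses=FTF -> 0
  row 3 [0000011]: clauses=FTT -> 0
  row 4 [0000100]: clauses=FTF -> 0
  (every remaining row is evaluated the same way; all 128 results are listed next)
Full result column, 8 rows per line (x1,x2,x3,x4 fixed per line; x5,x6,x7 runs 000..111 left to right):
  rows 0-7 [x1,x2,x3,x4=0000]: 00000000  (ones: 0)
  rows 8-15 [x1,x2,x3,x4=0001]: 00000000  (ones: 0)
  rows 16-23 [x1,x2,x3,x4=0010]: 00000000  (ones: 0)
  rows 24-31 [x1,x2,x3,x4=0011]: 00000000  (ones: 0)
  rows 32-39 [x1,x2,x3,x4=0100]: 00000000  (ones: 0)
  rows 40-47 [x1,x2,x3,x4=0101]: 00000000  (ones: 0)
  rows 48-55 [x1,x2,x3,x4=0110]: 00000000  (ones: 0)
  rows 56-63 [x1,x2,x3,x4=0111]: 00000000  (ones: 0)
  rows 64-71 [x1,x2,x3,x4=1000]: 00000000  (ones: 0)
  rows 72-79 [x1,x2,x3,x4=1001]: 00000000  (ones: 0)
  rows 80-87 [x1,x2,x3,x4=1010]: 00000000  (ones: 0)
  rows 88-95 [x1,x2,x3,x4=1011]: 00000000  (ones: 0)
  rows 96-103 [x1,x2,x3,x4=1100]: 00000000  (ones: 0)
  rows 104-111 [x1,x2,x3,x4=1101]: 00000000  (ones: 0)
  rows 112-119 [x1,x2,x3,x4=1110]: 00000000  (ones: 0)
  rows 120-127 [x1,x2,x3,x4=1111]: 00000000  (ones: 0)
Satisfying assignments = 0+0+0+0+0+0+0+0+0+0+0+0+0+0+0+0 = 0

0


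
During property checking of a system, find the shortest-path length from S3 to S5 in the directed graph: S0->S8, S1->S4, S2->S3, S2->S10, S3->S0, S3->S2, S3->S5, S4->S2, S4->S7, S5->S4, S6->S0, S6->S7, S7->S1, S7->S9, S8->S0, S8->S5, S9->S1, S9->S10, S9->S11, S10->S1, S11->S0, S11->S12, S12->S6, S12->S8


BFS layer-by-layer from S3:
  dist 0: {S3}
  dist 1: {S0, S2, S5}
  -> S5 reached at distance 1
Shortest path length = 1

1


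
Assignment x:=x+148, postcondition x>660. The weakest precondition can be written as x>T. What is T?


Formula: wp(x:=E, P) = P[E/x] (substitute E for x in postcondition)
Step 1: Postcondition: x>660
Step 2: Substitute x+148 for x: x+148>660
Step 3: Solve for x: x > 660-148 = 512

512
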